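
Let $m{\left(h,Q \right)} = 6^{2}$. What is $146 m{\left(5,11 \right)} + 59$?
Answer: $5315$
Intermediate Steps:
$m{\left(h,Q \right)} = 36$
$146 m{\left(5,11 \right)} + 59 = 146 \cdot 36 + 59 = 5256 + 59 = 5315$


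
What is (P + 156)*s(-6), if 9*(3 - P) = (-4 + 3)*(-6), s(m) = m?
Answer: -950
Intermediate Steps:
P = 7/3 (P = 3 - (-4 + 3)*(-6)/9 = 3 - (-1)*(-6)/9 = 3 - ⅑*6 = 3 - ⅔ = 7/3 ≈ 2.3333)
(P + 156)*s(-6) = (7/3 + 156)*(-6) = (475/3)*(-6) = -950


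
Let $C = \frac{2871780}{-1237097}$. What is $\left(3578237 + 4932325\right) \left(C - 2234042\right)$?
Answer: $- \frac{23520891498032193948}{1237097} \approx -1.9013 \cdot 10^{13}$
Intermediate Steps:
$C = - \frac{2871780}{1237097}$ ($C = 2871780 \left(- \frac{1}{1237097}\right) = - \frac{2871780}{1237097} \approx -2.3214$)
$\left(3578237 + 4932325\right) \left(C - 2234042\right) = \left(3578237 + 4932325\right) \left(- \frac{2871780}{1237097} - 2234042\right) = 8510562 \left(- \frac{2763729527854}{1237097}\right) = - \frac{23520891498032193948}{1237097}$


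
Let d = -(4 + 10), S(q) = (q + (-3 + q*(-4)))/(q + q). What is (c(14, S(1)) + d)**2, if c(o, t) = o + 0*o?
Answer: 0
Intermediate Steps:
S(q) = (-3 - 3*q)/(2*q) (S(q) = (q + (-3 - 4*q))/((2*q)) = (-3 - 3*q)*(1/(2*q)) = (-3 - 3*q)/(2*q))
c(o, t) = o (c(o, t) = o + 0 = o)
d = -14 (d = -1*14 = -14)
(c(14, S(1)) + d)**2 = (14 - 14)**2 = 0**2 = 0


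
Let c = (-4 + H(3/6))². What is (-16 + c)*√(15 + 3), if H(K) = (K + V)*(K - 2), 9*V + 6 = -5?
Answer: -1079*√2/48 ≈ -31.790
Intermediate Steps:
V = -11/9 (V = -⅔ + (⅑)*(-5) = -⅔ - 5/9 = -11/9 ≈ -1.2222)
H(K) = (-2 + K)*(-11/9 + K) (H(K) = (K - 11/9)*(K - 2) = (-11/9 + K)*(-2 + K) = (-2 + K)*(-11/9 + K))
c = 1225/144 (c = (-4 + (22/9 + (3/6)² - 29/(3*6)))² = (-4 + (22/9 + (3*(⅙))² - 29/(3*6)))² = (-4 + (22/9 + (½)² - 29/9*½))² = (-4 + (22/9 + ¼ - 29/18))² = (-4 + 13/12)² = (-35/12)² = 1225/144 ≈ 8.5069)
(-16 + c)*√(15 + 3) = (-16 + 1225/144)*√(15 + 3) = -1079*√2/48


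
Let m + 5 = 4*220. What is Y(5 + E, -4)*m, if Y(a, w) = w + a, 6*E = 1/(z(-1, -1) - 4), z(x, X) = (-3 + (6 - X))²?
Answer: 63875/72 ≈ 887.15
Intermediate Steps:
z(x, X) = (3 - X)²
m = 875 (m = -5 + 4*220 = -5 + 880 = 875)
E = 1/72 (E = 1/(6*((-3 - 1)² - 4)) = 1/(6*((-4)² - 4)) = 1/(6*(16 - 4)) = (⅙)/12 = (⅙)*(1/12) = 1/72 ≈ 0.013889)
Y(a, w) = a + w
Y(5 + E, -4)*m = ((5 + 1/72) - 4)*875 = (361/72 - 4)*875 = (73/72)*875 = 63875/72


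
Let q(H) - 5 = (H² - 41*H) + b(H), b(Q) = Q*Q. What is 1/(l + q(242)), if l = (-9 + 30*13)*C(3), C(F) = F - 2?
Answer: 1/107592 ≈ 9.2944e-6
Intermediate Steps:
b(Q) = Q²
C(F) = -2 + F
l = 381 (l = (-9 + 30*13)*(-2 + 3) = (-9 + 390)*1 = 381*1 = 381)
q(H) = 5 - 41*H + 2*H² (q(H) = 5 + ((H² - 41*H) + H²) = 5 + (-41*H + 2*H²) = 5 - 41*H + 2*H²)
1/(l + q(242)) = 1/(381 + (5 - 41*242 + 2*242²)) = 1/(381 + (5 - 9922 + 2*58564)) = 1/(381 + (5 - 9922 + 117128)) = 1/(381 + 107211) = 1/107592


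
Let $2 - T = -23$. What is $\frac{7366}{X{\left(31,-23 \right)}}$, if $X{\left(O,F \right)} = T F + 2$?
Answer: $- \frac{7366}{573} \approx -12.855$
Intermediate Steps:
$T = 25$ ($T = 2 - -23 = 2 + 23 = 25$)
$X{\left(O,F \right)} = 2 + 25 F$ ($X{\left(O,F \right)} = 25 F + 2 = 2 + 25 F$)
$\frac{7366}{X{\left(31,-23 \right)}} = \frac{7366}{2 + 25 \left(-23\right)} = \frac{7366}{2 - 575} = \frac{7366}{-573} = 7366 \left(- \frac{1}{573}\right) = - \frac{7366}{573}$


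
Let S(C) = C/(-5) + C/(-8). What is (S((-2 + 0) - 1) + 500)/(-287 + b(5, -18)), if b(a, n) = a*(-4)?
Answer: -20039/12280 ≈ -1.6318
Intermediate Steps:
b(a, n) = -4*a
S(C) = -13*C/40 (S(C) = C*(-1/5) + C*(-1/8) = -C/5 - C/8 = -13*C/40)
(S((-2 + 0) - 1) + 500)/(-287 + b(5, -18)) = (-13*((-2 + 0) - 1)/40 + 500)/(-287 - 4*5) = (-13*(-2 - 1)/40 + 500)/(-287 - 20) = (-13/40*(-3) + 500)/(-307) = (39/40 + 500)*(-1/307) = (20039/40)*(-1/307) = -20039/12280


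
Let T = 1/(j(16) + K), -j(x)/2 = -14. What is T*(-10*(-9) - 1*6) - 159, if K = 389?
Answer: -22073/139 ≈ -158.80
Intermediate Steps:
j(x) = 28 (j(x) = -2*(-14) = 28)
T = 1/417 (T = 1/(28 + 389) = 1/417 ≈ 0.0023981)
T*(-10*(-9) - 1*6) - 159 = (-10*(-9) - 1*6)/417 - 159 = (90 - 6)/417 - 159 = (1/417)*84 - 159 = 28/139 - 159 = -22073/139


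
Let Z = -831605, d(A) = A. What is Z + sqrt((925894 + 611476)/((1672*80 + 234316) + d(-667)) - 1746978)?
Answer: -831605 + 2*I*sqrt(58955725128030122)/367409 ≈ -8.3161e+5 + 1321.7*I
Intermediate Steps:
Z + sqrt((925894 + 611476)/((1672*80 + 234316) + d(-667)) - 1746978) = -831605 + sqrt((925894 + 611476)/((1672*80 + 234316) - 667) - 1746978) = -831605 + sqrt(1537370/((133760 + 234316) - 667) - 1746978) = -831605 + sqrt(1537370/(368076 - 667) - 1746978) = -831605 + sqrt(1537370/367409 - 1746978) = -831605 + sqrt(-641853902632/367409) = -831605 + 2*I*sqrt(58955725128030122)/367409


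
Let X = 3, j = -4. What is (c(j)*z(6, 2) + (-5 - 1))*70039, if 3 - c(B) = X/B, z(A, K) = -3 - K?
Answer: -6933861/4 ≈ -1.7335e+6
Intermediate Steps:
c(B) = 3 - 3/B
(c(j)*z(6, 2) + (-5 - 1))*70039 = ((3 - 3/(-4))*(-3 - 1*2) + (-5 - 1))*70039 = ((3 - 3*(-¼))*(-3 - 2) - 6)*70039 = ((3 + ¾)*(-5) - 6)*70039 = ((15/4)*(-5) - 6)*70039 = (-75/4 - 6)*70039 = -99/4*70039 = -6933861/4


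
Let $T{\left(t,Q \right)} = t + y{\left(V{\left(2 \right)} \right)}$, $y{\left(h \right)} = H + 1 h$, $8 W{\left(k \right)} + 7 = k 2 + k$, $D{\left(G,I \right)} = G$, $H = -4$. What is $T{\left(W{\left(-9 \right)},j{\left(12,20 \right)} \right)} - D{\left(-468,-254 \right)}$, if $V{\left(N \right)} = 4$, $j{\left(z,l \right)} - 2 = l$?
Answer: $\frac{1855}{4} \approx 463.75$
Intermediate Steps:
$W{\left(k \right)} = - \frac{7}{8} + \frac{3 k}{8}$ ($W{\left(k \right)} = - \frac{7}{8} + \frac{k 2 + k}{8} = - \frac{7}{8} + \frac{2 k + k}{8} = - \frac{7}{8} + \frac{3 k}{8}$)
$j{\left(z,l \right)} = 2 + l$
$y{\left(h \right)} = -4 + h$ ($y{\left(h \right)} = -4 + 1 h = -4 + h$)
$T{\left(t,Q \right)} = t$ ($T{\left(t,Q \right)} = t + \left(-4 + 4\right) = t + 0 = t$)
$T{\left(W{\left(-9 \right)},j{\left(12,20 \right)} \right)} - D{\left(-468,-254 \right)} = \left(- \frac{7}{8} + \frac{3}{8} \left(-9\right)\right) - -468 = \left(- \frac{7}{8} - \frac{27}{8}\right) + 468 = - \frac{17}{4} + 468 = \frac{1855}{4}$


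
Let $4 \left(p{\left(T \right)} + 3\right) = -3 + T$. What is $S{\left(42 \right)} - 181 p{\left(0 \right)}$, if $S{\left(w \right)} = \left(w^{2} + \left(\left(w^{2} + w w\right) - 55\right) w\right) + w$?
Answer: $\frac{593403}{4} \approx 1.4835 \cdot 10^{5}$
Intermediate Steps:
$p{\left(T \right)} = - \frac{15}{4} + \frac{T}{4}$ ($p{\left(T \right)} = -3 + \frac{-3 + T}{4} = -3 + \left(- \frac{3}{4} + \frac{T}{4}\right) = - \frac{15}{4} + \frac{T}{4}$)
$S{\left(w \right)} = w + w^{2} + w \left(-55 + 2 w^{2}\right)$ ($S{\left(w \right)} = \left(w^{2} + \left(\left(w^{2} + w^{2}\right) - 55\right) w\right) + w = \left(w^{2} + \left(2 w^{2} - 55\right) w\right) + w = \left(w^{2} + \left(-55 + 2 w^{2}\right) w\right) + w = \left(w^{2} + w \left(-55 + 2 w^{2}\right)\right) + w = w + w^{2} + w \left(-55 + 2 w^{2}\right)$)
$S{\left(42 \right)} - 181 p{\left(0 \right)} = 42 \left(-54 + 42 + 2 \cdot 42^{2}\right) - 181 \left(- \frac{15}{4} + \frac{1}{4} \cdot 0\right) = 42 \left(-54 + 42 + 2 \cdot 1764\right) - 181 \left(- \frac{15}{4} + 0\right) = 42 \left(-54 + 42 + 3528\right) - 181 \left(- \frac{15}{4}\right) = 42 \cdot 3516 - - \frac{2715}{4} = 147672 + \frac{2715}{4} = \frac{593403}{4}$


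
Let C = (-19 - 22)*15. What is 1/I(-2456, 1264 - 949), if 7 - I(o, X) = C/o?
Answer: 2456/16577 ≈ 0.14816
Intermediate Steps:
C = -615 (C = -41*15 = -615)
I(o, X) = 7 + 615/o (I(o, X) = 7 - (-615)/o = 7 + 615/o)
1/I(-2456, 1264 - 949) = 1/(7 + 615/(-2456)) = 1/(7 + 615*(-1/2456)) = 1/(7 - 615/2456) = 1/(16577/2456) = 2456/16577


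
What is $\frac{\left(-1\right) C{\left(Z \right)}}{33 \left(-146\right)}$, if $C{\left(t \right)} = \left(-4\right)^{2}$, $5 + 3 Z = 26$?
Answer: $\frac{8}{2409} \approx 0.0033209$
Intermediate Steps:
$Z = 7$ ($Z = - \frac{5}{3} + \frac{1}{3} \cdot 26 = - \frac{5}{3} + \frac{26}{3} = 7$)
$C{\left(t \right)} = 16$
$\frac{\left(-1\right) C{\left(Z \right)}}{33 \left(-146\right)} = \frac{\left(-1\right) 16}{33 \left(-146\right)} = - \frac{16}{-4818} = \left(-16\right) \left(- \frac{1}{4818}\right) = \frac{8}{2409}$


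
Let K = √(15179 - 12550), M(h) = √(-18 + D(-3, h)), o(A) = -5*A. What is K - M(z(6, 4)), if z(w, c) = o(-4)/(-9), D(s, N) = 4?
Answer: √2629 - I*√14 ≈ 51.274 - 3.7417*I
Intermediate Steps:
z(w, c) = -20/9 (z(w, c) = -5*(-4)/(-9) = 20*(-⅑) = -20/9)
M(h) = I*√14 (M(h) = √(-18 + 4) = √(-14) = I*√14)
K = √2629 ≈ 51.274
K - M(z(6, 4)) = √2629 - I*√14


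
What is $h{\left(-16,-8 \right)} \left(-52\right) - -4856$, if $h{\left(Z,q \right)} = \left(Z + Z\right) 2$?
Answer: $8184$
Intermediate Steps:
$h{\left(Z,q \right)} = 4 Z$ ($h{\left(Z,q \right)} = 2 Z 2 = 4 Z$)
$h{\left(-16,-8 \right)} \left(-52\right) - -4856 = 4 \left(-16\right) \left(-52\right) - -4856 = \left(-64\right) \left(-52\right) + 4856 = 3328 + 4856 = 8184$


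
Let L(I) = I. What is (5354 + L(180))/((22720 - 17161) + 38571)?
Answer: 2767/22065 ≈ 0.12540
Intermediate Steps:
(5354 + L(180))/((22720 - 17161) + 38571) = (5354 + 180)/((22720 - 17161) + 38571) = 5534/(5559 + 38571) = 5534/44130 = 5534*(1/44130) = 2767/22065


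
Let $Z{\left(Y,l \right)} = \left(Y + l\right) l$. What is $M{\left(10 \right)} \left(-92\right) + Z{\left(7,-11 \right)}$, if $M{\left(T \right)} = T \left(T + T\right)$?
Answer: $-18356$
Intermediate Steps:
$Z{\left(Y,l \right)} = l \left(Y + l\right)$
$M{\left(T \right)} = 2 T^{2}$ ($M{\left(T \right)} = T 2 T = 2 T^{2}$)
$M{\left(10 \right)} \left(-92\right) + Z{\left(7,-11 \right)} = 2 \cdot 10^{2} \left(-92\right) - 11 \left(7 - 11\right) = 2 \cdot 100 \left(-92\right) - -44 = 200 \left(-92\right) + 44 = -18400 + 44 = -18356$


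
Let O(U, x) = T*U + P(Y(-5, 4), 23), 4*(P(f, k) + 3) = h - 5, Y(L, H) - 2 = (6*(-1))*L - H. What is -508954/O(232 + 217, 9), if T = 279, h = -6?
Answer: -2035816/501061 ≈ -4.0630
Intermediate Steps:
Y(L, H) = 2 - H - 6*L (Y(L, H) = 2 + ((6*(-1))*L - H) = 2 + (-6*L - H) = 2 + (-H - 6*L) = 2 - H - 6*L)
P(f, k) = -23/4 (P(f, k) = -3 + (-6 - 5)/4 = -3 + (1/4)*(-11) = -3 - 11/4 = -23/4)
O(U, x) = -23/4 + 279*U (O(U, x) = 279*U - 23/4 = -23/4 + 279*U)
-508954/O(232 + 217, 9) = -508954/(-23/4 + 279*(232 + 217)) = -508954/(-23/4 + 279*449) = -508954/(-23/4 + 125271) = -508954/501061/4 = -508954*4/501061 = -2035816/501061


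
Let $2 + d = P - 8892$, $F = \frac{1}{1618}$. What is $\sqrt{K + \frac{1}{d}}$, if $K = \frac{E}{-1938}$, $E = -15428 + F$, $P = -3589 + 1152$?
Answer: $\frac{\sqrt{31017520242292528339}}{1973913078} \approx 2.8215$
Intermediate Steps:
$P = -2437$
$F = \frac{1}{1618} \approx 0.00061805$
$E = - \frac{24962503}{1618}$ ($E = -15428 + \frac{1}{1618} = - \frac{24962503}{1618} \approx -15428.0$)
$K = \frac{24962503}{3135684}$ ($K = - \frac{24962503}{1618 \left(-1938\right)} = \left(- \frac{24962503}{1618}\right) \left(- \frac{1}{1938}\right) = \frac{24962503}{3135684} \approx 7.9608$)
$d = -11331$ ($d = -2 - 11329 = -11331$)
$\sqrt{K + \frac{1}{d}} = \sqrt{\frac{24962503}{3135684} + \frac{1}{-11331}} = \sqrt{\frac{24962503}{3135684} - \frac{1}{11331}} = \sqrt{\frac{94282328603}{11843478468}} = \frac{\sqrt{31017520242292528339}}{1973913078}$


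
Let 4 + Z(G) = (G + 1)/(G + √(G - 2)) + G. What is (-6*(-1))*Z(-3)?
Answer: -276/7 + 6*I*√5/7 ≈ -39.429 + 1.9166*I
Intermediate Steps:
Z(G) = -4 + G + (1 + G)/(G + √(-2 + G)) (Z(G) = -4 + ((G + 1)/(G + √(G - 2)) + G) = -4 + ((1 + G)/(G + √(-2 + G)) + G) = -4 + (G + (1 + G)/(G + √(-2 + G))) = -4 + G + (1 + G)/(G + √(-2 + G)))
(-6*(-1))*Z(-3) = (-6*(-1))*((1 + (-3)² - 4*√(-2 - 3) - 3*(-3) - 3*√(-2 - 3))/(-3 + √(-2 - 3))) = 6*((1 + 9 - 4*I*√5 + 9 - 3*I*√5)/(-3 + √(-5))) = 6*((1 + 9 - 4*I*√5 + 9 - 3*I*√5)/(-3 + I*√5)) = 6*((19 - 7*I*√5)/(-3 + I*√5)) = 6*(19 - 7*I*√5)/(-3 + I*√5)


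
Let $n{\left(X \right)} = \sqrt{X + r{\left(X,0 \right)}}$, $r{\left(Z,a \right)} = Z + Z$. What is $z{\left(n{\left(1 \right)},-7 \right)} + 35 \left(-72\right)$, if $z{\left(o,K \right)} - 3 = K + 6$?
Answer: $-2518$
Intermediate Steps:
$r{\left(Z,a \right)} = 2 Z$
$n{\left(X \right)} = \sqrt{3} \sqrt{X}$ ($n{\left(X \right)} = \sqrt{X + 2 X} = \sqrt{3 X} = \sqrt{3} \sqrt{X}$)
$z{\left(o,K \right)} = 9 + K$ ($z{\left(o,K \right)} = 3 + \left(K + 6\right) = 3 + \left(6 + K\right) = 9 + K$)
$z{\left(n{\left(1 \right)},-7 \right)} + 35 \left(-72\right) = \left(9 - 7\right) + 35 \left(-72\right) = 2 - 2520 = -2518$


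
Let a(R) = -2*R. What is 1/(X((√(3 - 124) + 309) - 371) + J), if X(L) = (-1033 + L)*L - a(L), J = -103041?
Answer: -35396/1414293841 + 12705*I/1414293841 ≈ -2.5027e-5 + 8.9833e-6*I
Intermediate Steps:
X(L) = 2*L + L*(-1033 + L) (X(L) = (-1033 + L)*L - (-2)*L = L*(-1033 + L) + 2*L = 2*L + L*(-1033 + L))
1/(X((√(3 - 124) + 309) - 371) + J) = 1/(((√(3 - 124) + 309) - 371)*(-1031 + ((√(3 - 124) + 309) - 371)) - 103041) = 1/(((√(-121) + 309) - 371)*(-1031 + ((√(-121) + 309) - 371)) - 103041) = 1/(((11*I + 309) - 371)*(-1031 + ((11*I + 309) - 371)) - 103041) = 1/(((309 + 11*I) - 371)*(-1031 + ((309 + 11*I) - 371)) - 103041) = 1/((-62 + 11*I)*(-1031 + (-62 + 11*I)) - 103041) = 1/((-62 + 11*I)*(-1093 + 11*I) - 103041) = 1/((-1093 + 11*I)*(-62 + 11*I) - 103041) = 1/(-103041 + (-1093 + 11*I)*(-62 + 11*I))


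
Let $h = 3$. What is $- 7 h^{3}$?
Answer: $-189$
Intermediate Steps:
$- 7 h^{3} = - 7 \cdot 3^{3} = \left(-7\right) 27 = -189$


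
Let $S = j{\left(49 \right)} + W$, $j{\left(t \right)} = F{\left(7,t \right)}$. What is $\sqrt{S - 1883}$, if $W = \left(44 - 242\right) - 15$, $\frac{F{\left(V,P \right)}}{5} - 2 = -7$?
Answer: $i \sqrt{2121} \approx 46.054 i$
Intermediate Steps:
$F{\left(V,P \right)} = -25$ ($F{\left(V,P \right)} = 10 + 5 \left(-7\right) = 10 - 35 = -25$)
$j{\left(t \right)} = -25$
$W = -213$ ($W = -198 - 15 = -213$)
$S = -238$ ($S = -25 - 213 = -238$)
$\sqrt{S - 1883} = \sqrt{-238 - 1883} = \sqrt{-2121} = i \sqrt{2121}$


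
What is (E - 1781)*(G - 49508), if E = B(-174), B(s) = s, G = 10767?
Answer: 75738655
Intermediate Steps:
E = -174
(E - 1781)*(G - 49508) = (-174 - 1781)*(10767 - 49508) = -1955*(-38741) = 75738655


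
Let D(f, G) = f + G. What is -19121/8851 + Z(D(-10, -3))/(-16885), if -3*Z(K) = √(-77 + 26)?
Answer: -19121/8851 + I*√51/50655 ≈ -2.1603 + 0.00014098*I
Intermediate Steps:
D(f, G) = G + f
Z(K) = -I*√51/3 (Z(K) = -√(-77 + 26)/3 = -I*√51/3)
-19121/8851 + Z(D(-10, -3))/(-16885) = -19121/8851 - I*√51/3/(-16885) = -19121*1/8851 - I*√51/3*(-1/16885) = -19121/8851 + I*√51/50655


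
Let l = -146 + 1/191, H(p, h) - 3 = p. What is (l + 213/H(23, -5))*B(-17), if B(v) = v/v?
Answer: -684327/4966 ≈ -137.80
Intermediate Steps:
H(p, h) = 3 + p
B(v) = 1
l = -27885/191 (l = -146 + 1/191 = -27885/191 ≈ -145.99)
(l + 213/H(23, -5))*B(-17) = (-27885/191 + 213/(3 + 23))*1 = (-27885/191 + 213/26)*1 = -684327/4966*1 = -684327/4966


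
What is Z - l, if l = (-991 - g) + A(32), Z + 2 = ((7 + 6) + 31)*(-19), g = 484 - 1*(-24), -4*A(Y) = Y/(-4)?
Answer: 659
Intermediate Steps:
A(Y) = Y/16 (A(Y) = -Y/(4*(-4)) = -Y*(-1)/(4*4) = -(-1)*Y/16 = Y/16)
g = 508 (g = 484 + 24 = 508)
Z = -838 (Z = -2 + ((7 + 6) + 31)*(-19) = -2 + (13 + 31)*(-19) = -2 + 44*(-19) = -2 - 836 = -838)
l = -1497 (l = (-991 - 1*508) + (1/16)*32 = (-991 - 508) + 2 = -1499 + 2 = -1497)
Z - l = -838 - 1*(-1497) = -838 + 1497 = 659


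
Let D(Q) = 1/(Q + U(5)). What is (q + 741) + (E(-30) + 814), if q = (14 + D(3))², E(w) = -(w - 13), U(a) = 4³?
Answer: 8055143/4489 ≈ 1794.4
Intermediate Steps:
U(a) = 64
D(Q) = 1/(64 + Q) (D(Q) = 1/(Q + 64) = 1/(64 + Q))
E(w) = 13 - w (E(w) = -(-13 + w) = 13 - w)
q = 881721/4489 (q = (14 + 1/(64 + 3))² = (14 + 1/67)² = (939/67)² = 881721/4489 ≈ 196.42)
(q + 741) + (E(-30) + 814) = (881721/4489 + 741) + ((13 - 1*(-30)) + 814) = 4208070/4489 + ((13 + 30) + 814) = 4208070/4489 + (43 + 814) = 4208070/4489 + 857 = 8055143/4489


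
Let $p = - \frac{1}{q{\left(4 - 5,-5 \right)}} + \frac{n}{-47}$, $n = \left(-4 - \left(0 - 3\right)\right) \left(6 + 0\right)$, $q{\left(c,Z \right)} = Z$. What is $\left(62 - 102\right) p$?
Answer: $- \frac{616}{47} \approx -13.106$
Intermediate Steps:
$n = -6$ ($n = \left(-4 - \left(0 - 3\right)\right) 6 = \left(-4 - -3\right) 6 = \left(-4 + 3\right) 6 = \left(-1\right) 6 = -6$)
$p = \frac{77}{235}$ ($p = - \frac{1}{-5} - \frac{6}{-47} = \left(-1\right) \left(- \frac{1}{5}\right) - - \frac{6}{47} = \frac{1}{5} + \frac{6}{47} = \frac{77}{235} \approx 0.32766$)
$\left(62 - 102\right) p = \left(62 - 102\right) \frac{77}{235} = \left(-40\right) \frac{77}{235} = - \frac{616}{47}$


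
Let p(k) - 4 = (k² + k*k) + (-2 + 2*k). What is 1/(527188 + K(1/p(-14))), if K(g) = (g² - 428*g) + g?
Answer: 133956/70619839447 ≈ 1.8969e-6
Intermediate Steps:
p(k) = 2 + 2*k + 2*k² (p(k) = 4 + ((k² + k*k) + (-2 + 2*k)) = 4 + ((k² + k²) + (-2 + 2*k)) = 4 + (2*k² + (-2 + 2*k)) = 4 + (-2 + 2*k + 2*k²) = 2 + 2*k + 2*k²)
K(g) = g² - 427*g
1/(527188 + K(1/p(-14))) = 1/(527188 + (-427 + 1/(2 + 2*(-14) + 2*(-14)²))/(2 + 2*(-14) + 2*(-14)²)) = 1/(527188 + (-427 + 1/(2 - 28 + 2*196))/(2 - 28 + 2*196)) = 1/(527188 + (-427 + 1/(2 - 28 + 392))/(2 - 28 + 392)) = 1/(527188 + (-427 + 1/366)/366) = 1/(527188 + (1/366)*(-156281/366)) = 1/(527188 - 156281/133956) = 1/(70619839447/133956) = 133956/70619839447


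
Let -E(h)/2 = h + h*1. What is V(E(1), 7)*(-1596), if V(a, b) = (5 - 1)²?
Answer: -25536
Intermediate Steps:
E(h) = -4*h (E(h) = -2*(h + h*1) = -2*(h + h) = -4*h)
V(a, b) = 16 (V(a, b) = 4² = 16)
V(E(1), 7)*(-1596) = 16*(-1596) = -25536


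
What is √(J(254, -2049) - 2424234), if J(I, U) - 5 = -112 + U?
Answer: I*√2426390 ≈ 1557.7*I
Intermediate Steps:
J(I, U) = -107 + U (J(I, U) = 5 + (-112 + U) = -107 + U)
√(J(254, -2049) - 2424234) = √((-107 - 2049) - 2424234) = √(-2156 - 2424234) = √(-2426390) = I*√2426390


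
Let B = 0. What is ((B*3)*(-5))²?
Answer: 0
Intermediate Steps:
((B*3)*(-5))² = ((0*3)*(-5))² = (0*(-5))² = 0² = 0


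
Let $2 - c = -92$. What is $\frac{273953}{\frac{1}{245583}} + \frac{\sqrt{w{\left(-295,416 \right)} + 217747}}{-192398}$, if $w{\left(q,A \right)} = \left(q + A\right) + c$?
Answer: $67278199599 - \frac{3 \sqrt{24218}}{192398} \approx 6.7278 \cdot 10^{10}$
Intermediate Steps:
$c = 94$ ($c = 2 - -92 = 2 + 92 = 94$)
$w{\left(q,A \right)} = 94 + A + q$ ($w{\left(q,A \right)} = \left(q + A\right) + 94 = \left(A + q\right) + 94 = 94 + A + q$)
$\frac{273953}{\frac{1}{245583}} + \frac{\sqrt{w{\left(-295,416 \right)} + 217747}}{-192398} = \frac{273953}{\frac{1}{245583}} + \frac{\sqrt{\left(94 + 416 - 295\right) + 217747}}{-192398} = 273953 \frac{1}{\frac{1}{245583}} + \sqrt{215 + 217747} \left(- \frac{1}{192398}\right) = 273953 \cdot 245583 + \sqrt{217962} \left(- \frac{1}{192398}\right) = 67278199599 + 3 \sqrt{24218} \left(- \frac{1}{192398}\right) = 67278199599 - \frac{3 \sqrt{24218}}{192398}$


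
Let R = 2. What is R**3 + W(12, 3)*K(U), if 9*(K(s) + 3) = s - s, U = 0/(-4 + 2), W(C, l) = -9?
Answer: 35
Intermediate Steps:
U = 0 (U = 0/(-2) = 0*(-1/2) = 0)
K(s) = -3 (K(s) = -3 + (s - s)/9 = -3 + (1/9)*0 = -3 + 0 = -3)
R**3 + W(12, 3)*K(U) = 2**3 - 9*(-3) = 8 + 27 = 35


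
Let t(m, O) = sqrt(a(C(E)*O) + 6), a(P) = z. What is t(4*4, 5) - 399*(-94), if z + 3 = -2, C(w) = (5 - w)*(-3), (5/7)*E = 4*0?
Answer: 37507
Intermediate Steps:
E = 0 (E = 7*(4*0)/5 = (7/5)*0 = 0)
C(w) = -15 + 3*w
z = -5 (z = -3 - 2 = -5)
a(P) = -5
t(m, O) = 1 (t(m, O) = sqrt(-5 + 6) = sqrt(1) = 1)
t(4*4, 5) - 399*(-94) = 1 - 399*(-94) = 1 + 37506 = 37507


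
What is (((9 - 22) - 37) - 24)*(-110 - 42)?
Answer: 11248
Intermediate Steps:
(((9 - 22) - 37) - 24)*(-110 - 42) = ((-13 - 37) - 24)*(-152) = (-50 - 24)*(-152) = -74*(-152) = 11248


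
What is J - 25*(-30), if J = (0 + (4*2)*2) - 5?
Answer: 761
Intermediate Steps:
J = 11 (J = (0 + 8*2) - 5 = (0 + 16) - 5 = 16 - 5 = 11)
J - 25*(-30) = 11 - 25*(-30) = 11 + 750 = 761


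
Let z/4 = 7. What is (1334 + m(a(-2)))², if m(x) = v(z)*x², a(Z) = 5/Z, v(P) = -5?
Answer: 27154521/16 ≈ 1.6972e+6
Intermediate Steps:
z = 28 (z = 4*7 = 28)
m(x) = -5*x²
(1334 + m(a(-2)))² = (1334 - 5*(5/(-2))²)² = (1334 - 5*(5*(-½))²)² = (1334 - 5*(-5/2)²)² = (1334 - 5*25/4)² = (1334 - 125/4)² = (5211/4)² = 27154521/16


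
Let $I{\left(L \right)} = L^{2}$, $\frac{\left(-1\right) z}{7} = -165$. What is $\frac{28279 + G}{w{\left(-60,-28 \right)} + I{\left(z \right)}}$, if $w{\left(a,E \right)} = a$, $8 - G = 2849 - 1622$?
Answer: $\frac{1804}{88931} \approx 0.020285$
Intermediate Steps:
$z = 1155$ ($z = \left(-7\right) \left(-165\right) = 1155$)
$G = -1219$ ($G = 8 - \left(2849 - 1622\right) = 8 - 1227 = -1219$)
$\frac{28279 + G}{w{\left(-60,-28 \right)} + I{\left(z \right)}} = \frac{28279 - 1219}{-60 + 1155^{2}} = \frac{27060}{-60 + 1334025} = \frac{27060}{1333965} = 27060 \cdot \frac{1}{1333965} = \frac{1804}{88931}$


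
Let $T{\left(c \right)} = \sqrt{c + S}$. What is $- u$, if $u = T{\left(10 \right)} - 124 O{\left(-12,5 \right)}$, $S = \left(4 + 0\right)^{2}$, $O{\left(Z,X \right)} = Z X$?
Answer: $-7440 - \sqrt{26} \approx -7445.1$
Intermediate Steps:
$O{\left(Z,X \right)} = X Z$
$S = 16$ ($S = 4^{2} = 16$)
$T{\left(c \right)} = \sqrt{16 + c}$ ($T{\left(c \right)} = \sqrt{c + 16} = \sqrt{16 + c}$)
$u = 7440 + \sqrt{26}$ ($u = \sqrt{16 + 10} - 124 \cdot 5 \left(-12\right) = \sqrt{26} - -7440 = \sqrt{26} + 7440 = 7440 + \sqrt{26} \approx 7445.1$)
$- u = - (7440 + \sqrt{26}) = -7440 - \sqrt{26}$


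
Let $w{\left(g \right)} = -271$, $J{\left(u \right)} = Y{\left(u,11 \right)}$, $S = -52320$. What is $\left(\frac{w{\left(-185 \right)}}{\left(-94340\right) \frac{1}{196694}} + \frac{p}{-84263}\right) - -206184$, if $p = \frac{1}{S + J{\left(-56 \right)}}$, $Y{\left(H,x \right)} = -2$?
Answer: $\frac{10749062798828296658}{51990876429655} \approx 2.0675 \cdot 10^{5}$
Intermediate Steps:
$J{\left(u \right)} = -2$
$p = - \frac{1}{52322}$ ($p = \frac{1}{-52320 - 2} = \frac{1}{-52322} = - \frac{1}{52322} \approx -1.9112 \cdot 10^{-5}$)
$\left(\frac{w{\left(-185 \right)}}{\left(-94340\right) \frac{1}{196694}} + \frac{p}{-84263}\right) - -206184 = \left(- \frac{271}{\left(-94340\right) \frac{1}{196694}} - \frac{1}{52322 \left(-84263\right)}\right) - -206184 = \left(- \frac{271}{\left(-94340\right) \frac{1}{196694}} - - \frac{1}{4408808686}\right) + 206184 = \left(- \frac{271}{- \frac{47170}{98347}} + \frac{1}{4408808686}\right) + 206184 = \left(\left(-271\right) \left(- \frac{98347}{47170}\right) + \frac{1}{4408808686}\right) + 206184 = \left(\frac{26652037}{47170} + \frac{1}{4408808686}\right) + 206184 = \frac{29375933056310138}{51990876429655} + 206184 = \frac{10749062798828296658}{51990876429655}$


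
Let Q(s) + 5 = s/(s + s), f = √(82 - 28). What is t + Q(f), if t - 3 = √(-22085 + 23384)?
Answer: -3/2 + √1299 ≈ 34.542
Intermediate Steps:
f = 3*√6 (f = √54 = 3*√6 ≈ 7.3485)
t = 3 + √1299 (t = 3 + √(-22085 + 23384) = 3 + √1299 ≈ 39.042)
Q(s) = -9/2 (Q(s) = -5 + s/(s + s) = -5 + s/((2*s)) = -5 + (1/(2*s))*s = -5 + ½ = -9/2)
t + Q(f) = (3 + √1299) - 9/2 = -3/2 + √1299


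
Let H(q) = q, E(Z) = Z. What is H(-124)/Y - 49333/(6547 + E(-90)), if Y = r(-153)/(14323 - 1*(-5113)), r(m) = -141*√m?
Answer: -49333/6457 - 2410064*I*√17/7191 ≈ -7.6402 - 1381.9*I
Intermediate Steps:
Y = -423*I*√17/19436 (Y = (-423*I*√17)/(14323 - 1*(-5113)) = (-423*I*√17)/(14323 + 5113) = -423*I*√17/19436 ≈ -0.089734*I)
H(-124)/Y - 49333/(6547 + E(-90)) = -124*19436*I*√17/7191 - 49333/(6547 - 90) = -2410064*I*√17/7191 - 49333/6457 = -49333/6457 - 2410064*I*√17/7191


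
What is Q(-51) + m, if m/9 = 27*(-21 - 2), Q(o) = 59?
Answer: -5530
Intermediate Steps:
m = -5589 (m = 9*(27*(-21 - 2)) = 9*(27*(-23)) = 9*(-621) = -5589)
Q(-51) + m = 59 - 5589 = -5530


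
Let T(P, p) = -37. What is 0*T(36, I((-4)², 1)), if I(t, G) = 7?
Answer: 0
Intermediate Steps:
0*T(36, I((-4)², 1)) = 0*(-37) = 0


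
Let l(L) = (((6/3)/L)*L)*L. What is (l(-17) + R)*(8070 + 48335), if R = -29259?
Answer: -1652271665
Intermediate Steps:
l(L) = 2*L (l(L) = (((6*(1/3))/L)*L)*L = ((2/L)*L)*L = 2*L)
(l(-17) + R)*(8070 + 48335) = (2*(-17) - 29259)*(8070 + 48335) = (-34 - 29259)*56405 = -29293*56405 = -1652271665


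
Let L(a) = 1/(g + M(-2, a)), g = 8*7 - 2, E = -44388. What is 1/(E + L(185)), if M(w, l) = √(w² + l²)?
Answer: -1389921498/61695837850175 - √34229/61695837850175 ≈ -2.2529e-5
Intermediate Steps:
M(w, l) = √(l² + w²)
g = 54 (g = 56 - 2 = 54)
L(a) = 1/(54 + √(4 + a²)) (L(a) = 1/(54 + √(a² + (-2)²)) = 1/(54 + √(a² + 4)) = 1/(54 + √(4 + a²)))
1/(E + L(185)) = 1/(-44388 + 1/(54 + √(4 + 185²))) = 1/(-44388 + 1/(54 + √(4 + 34225))) = 1/(-44388 + 1/(54 + √34229))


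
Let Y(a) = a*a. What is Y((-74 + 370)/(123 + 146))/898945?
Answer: 87616/65048559145 ≈ 1.3469e-6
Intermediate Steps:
Y(a) = a²
Y((-74 + 370)/(123 + 146))/898945 = ((-74 + 370)/(123 + 146))²/898945 = (296/269)²*(1/898945) = (87616/72361)*(1/898945) = 87616/65048559145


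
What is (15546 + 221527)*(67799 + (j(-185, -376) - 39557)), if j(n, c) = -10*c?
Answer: 7586810146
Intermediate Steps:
(15546 + 221527)*(67799 + (j(-185, -376) - 39557)) = (15546 + 221527)*(67799 + (-10*(-376) - 39557)) = 237073*(67799 + (3760 - 39557)) = 237073*(67799 - 35797) = 237073*32002 = 7586810146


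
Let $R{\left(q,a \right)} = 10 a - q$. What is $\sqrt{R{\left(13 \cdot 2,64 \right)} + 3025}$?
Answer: $\sqrt{3639} \approx 60.324$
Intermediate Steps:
$R{\left(q,a \right)} = - q + 10 a$
$\sqrt{R{\left(13 \cdot 2,64 \right)} + 3025} = \sqrt{\left(- 13 \cdot 2 + 10 \cdot 64\right) + 3025} = \sqrt{\left(\left(-1\right) 26 + 640\right) + 3025} = \sqrt{\left(-26 + 640\right) + 3025} = \sqrt{614 + 3025} = \sqrt{3639}$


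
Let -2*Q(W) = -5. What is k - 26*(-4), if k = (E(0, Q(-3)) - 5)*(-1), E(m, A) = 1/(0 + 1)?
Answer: 108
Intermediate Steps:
Q(W) = 5/2 (Q(W) = -½*(-5) = 5/2)
E(m, A) = 1 (E(m, A) = 1/1 = 1)
k = 4 (k = (1 - 5)*(-1) = -4*(-1) = 4)
k - 26*(-4) = 4 - 26*(-4) = 4 + 104 = 108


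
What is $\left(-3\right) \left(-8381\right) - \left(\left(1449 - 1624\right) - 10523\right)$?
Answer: $35841$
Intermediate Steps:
$\left(-3\right) \left(-8381\right) - \left(\left(1449 - 1624\right) - 10523\right) = 25143 - \left(-175 - 10523\right) = 25143 - -10698 = 25143 + 10698 = 35841$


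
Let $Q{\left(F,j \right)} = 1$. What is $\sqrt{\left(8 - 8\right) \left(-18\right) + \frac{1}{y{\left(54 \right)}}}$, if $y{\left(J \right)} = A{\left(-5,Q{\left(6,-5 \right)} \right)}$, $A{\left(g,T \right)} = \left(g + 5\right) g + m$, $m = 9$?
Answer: $\frac{1}{3} \approx 0.33333$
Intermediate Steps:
$A{\left(g,T \right)} = 9 + g \left(5 + g\right)$ ($A{\left(g,T \right)} = \left(g + 5\right) g + 9 = \left(5 + g\right) g + 9 = g \left(5 + g\right) + 9 = 9 + g \left(5 + g\right)$)
$y{\left(J \right)} = 9$ ($y{\left(J \right)} = 9 + \left(-5\right)^{2} + 5 \left(-5\right) = 9 + 25 - 25 = 9$)
$\sqrt{\left(8 - 8\right) \left(-18\right) + \frac{1}{y{\left(54 \right)}}} = \sqrt{\left(8 - 8\right) \left(-18\right) + \frac{1}{9}} = \sqrt{0 \left(-18\right) + \frac{1}{9}} = \sqrt{0 + \frac{1}{9}} = \sqrt{\frac{1}{9}} = \frac{1}{3}$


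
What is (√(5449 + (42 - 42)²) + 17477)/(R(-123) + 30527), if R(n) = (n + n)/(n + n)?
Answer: 17477/30528 + √5449/30528 ≈ 0.57491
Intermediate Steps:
R(n) = 1 (R(n) = (2*n)/((2*n)) = (2*n)*(1/(2*n)) = 1)
(√(5449 + (42 - 42)²) + 17477)/(R(-123) + 30527) = (√(5449 + (42 - 42)²) + 17477)/(1 + 30527) = (√(5449 + 0²) + 17477)/30528 = (√(5449 + 0) + 17477)*(1/30528) = (√5449 + 17477)*(1/30528) = (17477 + √5449)*(1/30528) = 17477/30528 + √5449/30528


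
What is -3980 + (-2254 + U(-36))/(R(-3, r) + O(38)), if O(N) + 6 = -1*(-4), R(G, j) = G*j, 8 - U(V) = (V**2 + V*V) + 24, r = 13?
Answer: -158318/41 ≈ -3861.4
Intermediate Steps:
U(V) = -16 - 2*V**2 (U(V) = 8 - ((V**2 + V*V) + 24) = 8 - ((V**2 + V**2) + 24) = 8 - (2*V**2 + 24) = 8 - (24 + 2*V**2) = 8 + (-24 - 2*V**2) = -16 - 2*V**2)
O(N) = -2 (O(N) = -6 - 1*(-4) = -6 + 4 = -2)
-3980 + (-2254 + U(-36))/(R(-3, r) + O(38)) = -3980 + (-2254 + (-16 - 2*(-36)**2))/(-3*13 - 2) = -3980 + (-2254 + (-16 - 2*1296))/(-39 - 2) = -3980 + (-2254 + (-16 - 2592))/(-41) = -3980 + (-2254 - 2608)*(-1/41) = -3980 - 4862*(-1/41) = -3980 + 4862/41 = -158318/41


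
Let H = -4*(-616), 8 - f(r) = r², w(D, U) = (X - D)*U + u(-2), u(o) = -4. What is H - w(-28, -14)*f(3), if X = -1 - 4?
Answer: 2138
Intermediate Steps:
X = -5
w(D, U) = -4 + U*(-5 - D) (w(D, U) = (-5 - D)*U - 4 = U*(-5 - D) - 4 = -4 + U*(-5 - D))
f(r) = 8 - r²
H = 2464
H - w(-28, -14)*f(3) = 2464 - (-4 - 5*(-14) - 1*(-28)*(-14))*(8 - 1*3²) = 2464 - (-4 + 70 - 392)*(8 - 1*9) = 2464 - (-326)*(8 - 9) = 2464 - (-326)*(-1) = 2464 - 1*326 = 2464 - 326 = 2138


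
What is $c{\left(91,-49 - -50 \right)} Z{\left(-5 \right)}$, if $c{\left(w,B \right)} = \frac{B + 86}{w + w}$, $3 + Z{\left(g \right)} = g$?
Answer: $- \frac{348}{91} \approx -3.8242$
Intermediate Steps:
$Z{\left(g \right)} = -3 + g$
$c{\left(w,B \right)} = \frac{86 + B}{2 w}$
$c{\left(91,-49 - -50 \right)} Z{\left(-5 \right)} = \frac{86 - -1}{2 \cdot 91} \left(-3 - 5\right) = \frac{1}{2} \cdot \frac{1}{91} \left(86 + \left(-49 + 50\right)\right) \left(-8\right) = \frac{1}{2} \cdot \frac{1}{91} \left(86 + 1\right) \left(-8\right) = \frac{1}{2} \cdot \frac{1}{91} \cdot 87 \left(-8\right) = \frac{87}{182} \left(-8\right) = - \frac{348}{91}$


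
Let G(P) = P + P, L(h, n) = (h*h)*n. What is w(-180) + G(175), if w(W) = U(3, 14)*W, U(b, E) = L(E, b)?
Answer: -105490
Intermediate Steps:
L(h, n) = n*h² (L(h, n) = h²*n = n*h²)
U(b, E) = b*E²
G(P) = 2*P
w(W) = 588*W (w(W) = (3*14²)*W = (3*196)*W = 588*W)
w(-180) + G(175) = 588*(-180) + 2*175 = -105840 + 350 = -105490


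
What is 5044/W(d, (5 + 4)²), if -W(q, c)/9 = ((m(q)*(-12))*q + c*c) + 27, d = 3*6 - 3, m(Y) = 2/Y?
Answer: -1261/14769 ≈ -0.085382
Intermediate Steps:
d = 15 (d = 18 - 3 = 15)
W(q, c) = -27 - 9*c² (W(q, c) = -9*((((2/q)*(-12))*q + c*c) + 27) = -9*(((-24/q)*q + c²) + 27) = -9*((-24 + c²) + 27) = -9*(3 + c²) = -27 - 9*c²)
5044/W(d, (5 + 4)²) = 5044/(-27 - 9*(5 + 4)⁴) = 5044/(-27 - 9*(9²)²) = 5044/(-27 - 9*81²) = 5044/(-27 - 9*6561) = 5044/(-27 - 59049) = 5044/(-59076) = 5044*(-1/59076) = -1261/14769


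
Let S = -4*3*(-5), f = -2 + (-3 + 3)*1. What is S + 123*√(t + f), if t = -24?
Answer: 60 + 123*I*√26 ≈ 60.0 + 627.18*I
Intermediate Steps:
f = -2 (f = -2 + 0*1 = -2 + 0 = -2)
S = 60 (S = -12*(-5) = 60)
S + 123*√(t + f) = 60 + 123*√(-24 - 2) = 60 + 123*√(-26) = 60 + 123*(I*√26) = 60 + 123*I*√26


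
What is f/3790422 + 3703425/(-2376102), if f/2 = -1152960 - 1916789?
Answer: -4770936178691/1501071549174 ≈ -3.1784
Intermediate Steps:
f = -6139498 (f = 2*(-1152960 - 1916789) = 2*(-3069749) = -6139498)
f/3790422 + 3703425/(-2376102) = -6139498/3790422 + 3703425/(-2376102) = -6139498*1/3790422 + 3703425*(-1/2376102) = -3069749/1895211 - 1234475/792034 = -4770936178691/1501071549174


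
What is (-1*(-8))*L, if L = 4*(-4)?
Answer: -128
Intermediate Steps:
L = -16
(-1*(-8))*L = -1*(-8)*(-16) = 8*(-16) = -128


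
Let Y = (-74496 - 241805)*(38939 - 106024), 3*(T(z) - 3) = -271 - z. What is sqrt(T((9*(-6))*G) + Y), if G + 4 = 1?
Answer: 173*sqrt(6380817)/3 ≈ 1.4567e+5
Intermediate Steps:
G = -3 (G = -4 + 1 = -3)
T(z) = -262/3 - z/3 (T(z) = 3 + (-271 - z)/3 = 3 + (-271/3 - z/3) = -262/3 - z/3)
Y = 21219052585 (Y = -316301*(-67085) = 21219052585)
sqrt(T((9*(-6))*G) + Y) = sqrt((-262/3 - 9*(-6)*(-3)/3) + 21219052585) = sqrt((-262/3 - (-18)*(-3)) + 21219052585) = sqrt((-262/3 - 1/3*162) + 21219052585) = sqrt((-262/3 - 54) + 21219052585) = sqrt(-424/3 + 21219052585) = sqrt(63657157331/3) = 173*sqrt(6380817)/3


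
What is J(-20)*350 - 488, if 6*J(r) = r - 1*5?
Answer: -5839/3 ≈ -1946.3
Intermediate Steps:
J(r) = -⅚ + r/6 (J(r) = (r - 1*5)/6 = (r - 5)/6 = (-5 + r)/6 = -⅚ + r/6)
J(-20)*350 - 488 = (-⅚ + (⅙)*(-20))*350 - 488 = (-⅚ - 10/3)*350 - 488 = -25/6*350 - 488 = -4375/3 - 488 = -5839/3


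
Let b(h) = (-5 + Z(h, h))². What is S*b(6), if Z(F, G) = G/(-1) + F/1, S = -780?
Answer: -19500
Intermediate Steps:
Z(F, G) = F - G (Z(F, G) = G*(-1) + F*1 = -G + F = F - G)
b(h) = 25 (b(h) = (-5 + (h - h))² = (-5 + 0)² = (-5)² = 25)
S*b(6) = -780*25 = -19500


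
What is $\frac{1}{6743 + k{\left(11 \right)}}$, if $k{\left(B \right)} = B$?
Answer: $\frac{1}{6754} \approx 0.00014806$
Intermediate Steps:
$\frac{1}{6743 + k{\left(11 \right)}} = \frac{1}{6743 + 11} = \frac{1}{6754}$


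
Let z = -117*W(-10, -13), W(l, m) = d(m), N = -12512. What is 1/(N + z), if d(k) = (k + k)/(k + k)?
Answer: -1/12629 ≈ -7.9183e-5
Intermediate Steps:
d(k) = 1 (d(k) = (2*k)/((2*k)) = (2*k)*(1/(2*k)) = 1)
W(l, m) = 1
z = -117 (z = -117*1 = -117)
1/(N + z) = 1/(-12512 - 117) = 1/(-12629) = -1/12629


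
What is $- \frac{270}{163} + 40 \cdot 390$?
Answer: $\frac{2542530}{163} \approx 15598.0$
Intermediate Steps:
$- \frac{270}{163} + 40 \cdot 390 = \left(-270\right) \frac{1}{163} + 15600 = - \frac{270}{163} + 15600 = \frac{2542530}{163}$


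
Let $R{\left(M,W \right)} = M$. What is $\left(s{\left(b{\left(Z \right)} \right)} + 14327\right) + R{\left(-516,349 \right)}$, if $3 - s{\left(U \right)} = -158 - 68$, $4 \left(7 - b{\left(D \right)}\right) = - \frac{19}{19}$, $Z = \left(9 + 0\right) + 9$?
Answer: $14040$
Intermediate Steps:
$Z = 18$ ($Z = 9 + 9 = 18$)
$b{\left(D \right)} = \frac{29}{4}$ ($b{\left(D \right)} = 7 - \frac{\left(-19\right) \frac{1}{19}}{4} = 7 - - \frac{1}{4} = 7 + \frac{1}{4} = \frac{29}{4}$)
$s{\left(U \right)} = 229$ ($s{\left(U \right)} = 3 - \left(-158 - 68\right) = 3 - -226 = 3 + 226 = 229$)
$\left(s{\left(b{\left(Z \right)} \right)} + 14327\right) + R{\left(-516,349 \right)} = \left(229 + 14327\right) - 516 = 14556 - 516 = 14040$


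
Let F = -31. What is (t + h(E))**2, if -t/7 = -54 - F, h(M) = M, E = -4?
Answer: 24649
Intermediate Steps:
t = 161 (t = -7*(-54 - 1*(-31)) = -7*(-54 + 31) = -7*(-23) = 161)
(t + h(E))**2 = (161 - 4)**2 = 157**2 = 24649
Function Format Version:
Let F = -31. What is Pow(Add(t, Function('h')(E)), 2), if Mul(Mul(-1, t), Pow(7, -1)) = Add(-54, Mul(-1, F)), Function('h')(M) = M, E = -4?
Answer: 24649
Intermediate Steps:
t = 161 (t = Mul(-7, Add(-54, Mul(-1, -31))) = Mul(-7, Add(-54, 31)) = Mul(-7, -23) = 161)
Pow(Add(t, Function('h')(E)), 2) = Pow(Add(161, -4), 2) = Pow(157, 2) = 24649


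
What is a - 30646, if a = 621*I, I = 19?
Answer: -18847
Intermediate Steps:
a = 11799 (a = 621*19 = 11799)
a - 30646 = 11799 - 30646 = -18847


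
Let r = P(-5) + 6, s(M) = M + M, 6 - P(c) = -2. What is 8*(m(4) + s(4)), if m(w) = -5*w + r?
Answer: 16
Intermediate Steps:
P(c) = 8 (P(c) = 6 - 1*(-2) = 6 + 2 = 8)
s(M) = 2*M
r = 14 (r = 8 + 6 = 14)
m(w) = 14 - 5*w (m(w) = -5*w + 14 = 14 - 5*w)
8*(m(4) + s(4)) = 8*((14 - 5*4) + 2*4) = 8*((14 - 20) + 8) = 8*(-6 + 8) = 8*2 = 16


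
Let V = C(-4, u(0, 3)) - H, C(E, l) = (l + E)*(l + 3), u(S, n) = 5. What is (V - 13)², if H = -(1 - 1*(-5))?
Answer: 1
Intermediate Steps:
C(E, l) = (3 + l)*(E + l) (C(E, l) = (E + l)*(3 + l) = (3 + l)*(E + l))
H = -6 (H = -(1 + 5) = -1*6 = -6)
V = 14 (V = (5² + 3*(-4) + 3*5 - 4*5) - 1*(-6) = (25 - 12 + 15 - 20) + 6 = 8 + 6 = 14)
(V - 13)² = (14 - 13)² = 1² = 1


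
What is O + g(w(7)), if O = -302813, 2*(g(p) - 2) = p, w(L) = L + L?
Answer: -302804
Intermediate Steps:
w(L) = 2*L
g(p) = 2 + p/2
O + g(w(7)) = -302813 + (2 + (2*7)/2) = -302813 + (2 + (½)*14) = -302813 + (2 + 7) = -302813 + 9 = -302804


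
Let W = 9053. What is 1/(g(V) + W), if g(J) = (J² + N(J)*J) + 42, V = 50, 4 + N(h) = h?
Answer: 1/13895 ≈ 7.1968e-5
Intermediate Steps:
N(h) = -4 + h
g(J) = 42 + J² + J*(-4 + J) (g(J) = (J² + (-4 + J)*J) + 42 = (J² + J*(-4 + J)) + 42 = 42 + J² + J*(-4 + J))
1/(g(V) + W) = 1/((42 + 50² + 50*(-4 + 50)) + 9053) = 1/((42 + 2500 + 50*46) + 9053) = 1/((42 + 2500 + 2300) + 9053) = 1/(4842 + 9053) = 1/13895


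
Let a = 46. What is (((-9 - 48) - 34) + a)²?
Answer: 2025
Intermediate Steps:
(((-9 - 48) - 34) + a)² = (((-9 - 48) - 34) + 46)² = ((-57 - 34) + 46)² = (-91 + 46)² = (-45)² = 2025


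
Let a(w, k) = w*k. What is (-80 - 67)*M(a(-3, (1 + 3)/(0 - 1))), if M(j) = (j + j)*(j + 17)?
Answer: -102312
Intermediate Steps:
a(w, k) = k*w
M(j) = 2*j*(17 + j) (M(j) = (2*j)*(17 + j) = 2*j*(17 + j))
(-80 - 67)*M(a(-3, (1 + 3)/(0 - 1))) = (-80 - 67)*(2*(((1 + 3)/(0 - 1))*(-3))*(17 + ((1 + 3)/(0 - 1))*(-3))) = -294*(4/(-1))*(-3)*(17 + (4/(-1))*(-3)) = -294*(4*(-1))*(-3)*(17 + (4*(-1))*(-3)) = -294*(-4*(-3))*(17 - 4*(-3)) = -294*12*(17 + 12) = -294*12*29 = -147*696 = -102312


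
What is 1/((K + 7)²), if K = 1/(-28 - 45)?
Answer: 5329/260100 ≈ 0.020488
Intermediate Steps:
K = -1/73 (K = 1/(-73) = -1/73 ≈ -0.013699)
1/((K + 7)²) = 1/((-1/73 + 7)²) = 1/((510/73)²) = 1/(260100/5329) = 5329/260100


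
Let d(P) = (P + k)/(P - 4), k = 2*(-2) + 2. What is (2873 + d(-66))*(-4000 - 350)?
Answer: -87512430/7 ≈ -1.2502e+7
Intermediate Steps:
k = -2 (k = -4 + 2 = -2)
d(P) = (-2 + P)/(-4 + P) (d(P) = (P - 2)/(P - 4) = (-2 + P)/(-4 + P))
(2873 + d(-66))*(-4000 - 350) = (2873 + (-2 - 66)/(-4 - 66))*(-4000 - 350) = (2873 - 68/(-70))*(-4350) = (2873 - 1/70*(-68))*(-4350) = (2873 + 34/35)*(-4350) = (100589/35)*(-4350) = -87512430/7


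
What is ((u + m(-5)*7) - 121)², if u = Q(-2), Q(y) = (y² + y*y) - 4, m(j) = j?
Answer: 23104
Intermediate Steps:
Q(y) = -4 + 2*y² (Q(y) = (y² + y²) - 4 = 2*y² - 4 = -4 + 2*y²)
u = 4 (u = -4 + 2*(-2)² = -4 + 2*4 = -4 + 8 = 4)
((u + m(-5)*7) - 121)² = ((4 - 5*7) - 121)² = ((4 - 35) - 121)² = (-31 - 121)² = (-152)² = 23104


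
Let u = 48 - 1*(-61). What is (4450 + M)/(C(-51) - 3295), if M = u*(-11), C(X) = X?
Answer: -3251/3346 ≈ -0.97161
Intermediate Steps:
u = 109 (u = 48 + 61 = 109)
M = -1199 (M = 109*(-11) = -1199)
(4450 + M)/(C(-51) - 3295) = (4450 - 1199)/(-51 - 3295) = 3251/(-3346) = 3251*(-1/3346) = -3251/3346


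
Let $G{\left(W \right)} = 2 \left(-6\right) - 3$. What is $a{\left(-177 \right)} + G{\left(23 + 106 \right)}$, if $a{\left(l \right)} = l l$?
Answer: $31314$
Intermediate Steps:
$G{\left(W \right)} = -15$ ($G{\left(W \right)} = -12 - 3 = -15$)
$a{\left(l \right)} = l^{2}$
$a{\left(-177 \right)} + G{\left(23 + 106 \right)} = \left(-177\right)^{2} - 15 = 31329 - 15 = 31314$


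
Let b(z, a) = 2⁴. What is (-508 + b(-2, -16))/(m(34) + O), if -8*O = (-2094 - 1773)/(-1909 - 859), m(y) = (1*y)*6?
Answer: -3631616/1504503 ≈ -2.4138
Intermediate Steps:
b(z, a) = 16
m(y) = 6*y (m(y) = y*6 = 6*y)
O = -3867/22144 (O = -(-2094 - 1773)/(8*(-1909 - 859)) = -(-3867)/(8*(-2768)) = -(-3867)*(-1)/(8*2768) = -⅛*3867/2768 = -3867/22144 ≈ -0.17463)
(-508 + b(-2, -16))/(m(34) + O) = (-508 + 16)/(6*34 - 3867/22144) = -492/(204 - 3867/22144) = -492/4513509/22144 = -492*22144/4513509 = -3631616/1504503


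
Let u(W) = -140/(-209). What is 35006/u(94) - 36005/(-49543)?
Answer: 181237106311/3468010 ≈ 52260.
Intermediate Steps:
u(W) = 140/209 (u(W) = -140*(-1/209) = 140/209)
35006/u(94) - 36005/(-49543) = 35006/(140/209) - 36005/(-49543) = 35006*(209/140) - 36005*(-1/49543) = 3658127/70 + 36005/49543 = 181237106311/3468010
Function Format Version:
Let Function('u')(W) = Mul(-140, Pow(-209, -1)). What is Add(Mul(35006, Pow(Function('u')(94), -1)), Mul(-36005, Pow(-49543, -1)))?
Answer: Rational(181237106311, 3468010) ≈ 52260.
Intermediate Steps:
Function('u')(W) = Rational(140, 209) (Function('u')(W) = Mul(-140, Rational(-1, 209)) = Rational(140, 209))
Add(Mul(35006, Pow(Function('u')(94), -1)), Mul(-36005, Pow(-49543, -1))) = Add(Mul(35006, Pow(Rational(140, 209), -1)), Mul(-36005, Pow(-49543, -1))) = Add(Mul(35006, Rational(209, 140)), Mul(-36005, Rational(-1, 49543))) = Add(Rational(3658127, 70), Rational(36005, 49543)) = Rational(181237106311, 3468010)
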